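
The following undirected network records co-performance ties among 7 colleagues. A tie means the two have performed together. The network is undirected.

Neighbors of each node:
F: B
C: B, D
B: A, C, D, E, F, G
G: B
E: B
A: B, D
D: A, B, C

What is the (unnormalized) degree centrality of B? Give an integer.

B is directly tied to A, C, D, E, F, and G. That is 6 neighbors, so the degree of B is 6.

6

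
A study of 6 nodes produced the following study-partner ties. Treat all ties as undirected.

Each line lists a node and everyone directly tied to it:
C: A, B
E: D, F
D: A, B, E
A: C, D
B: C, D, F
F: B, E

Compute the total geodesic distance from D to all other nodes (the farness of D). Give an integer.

7

Distances from D: A:1, B:1, C:2, E:1, F:2.
Sum = 1 + 1 + 2 + 1 + 2 = 7.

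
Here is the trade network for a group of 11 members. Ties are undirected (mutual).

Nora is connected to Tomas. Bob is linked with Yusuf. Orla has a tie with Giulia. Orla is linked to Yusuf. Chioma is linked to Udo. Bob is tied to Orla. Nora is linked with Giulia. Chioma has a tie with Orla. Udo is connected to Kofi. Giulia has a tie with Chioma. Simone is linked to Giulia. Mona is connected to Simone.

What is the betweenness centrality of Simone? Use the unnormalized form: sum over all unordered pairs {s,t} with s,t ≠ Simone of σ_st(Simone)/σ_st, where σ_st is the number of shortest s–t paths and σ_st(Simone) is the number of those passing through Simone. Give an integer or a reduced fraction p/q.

Pairs whose geodesics pass through Simone — Kofi–Mona: 1; Udo–Mona: 1; Yusuf–Mona: 1; Tomas–Mona: 1; Giulia–Mona: 1; Bob–Mona: 1; Orla–Mona: 1; Chioma–Mona: 1; Nora–Mona: 1.
All other pairs contribute 0.
Summing the contributions gives betweenness(Simone) = 9.

9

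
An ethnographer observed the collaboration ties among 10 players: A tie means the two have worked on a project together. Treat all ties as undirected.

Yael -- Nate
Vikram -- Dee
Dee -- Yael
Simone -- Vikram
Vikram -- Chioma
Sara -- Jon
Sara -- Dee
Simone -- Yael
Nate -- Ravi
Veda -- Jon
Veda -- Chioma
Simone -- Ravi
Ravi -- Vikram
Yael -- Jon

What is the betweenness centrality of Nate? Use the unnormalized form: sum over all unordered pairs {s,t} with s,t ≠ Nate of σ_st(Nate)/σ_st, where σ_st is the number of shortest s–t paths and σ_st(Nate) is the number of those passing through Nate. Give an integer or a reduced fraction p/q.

Pairs whose geodesics pass through Nate — Yael–Ravi: 1/2; Jon–Ravi: 1/2.
All other pairs contribute 0.
Summing the contributions gives betweenness(Nate) = 1.

1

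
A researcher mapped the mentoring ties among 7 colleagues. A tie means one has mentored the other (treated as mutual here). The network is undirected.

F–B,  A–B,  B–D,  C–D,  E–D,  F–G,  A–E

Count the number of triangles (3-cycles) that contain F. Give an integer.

0

F's neighbors are B and G, but none of them are tied to each other, so no triangle contains F.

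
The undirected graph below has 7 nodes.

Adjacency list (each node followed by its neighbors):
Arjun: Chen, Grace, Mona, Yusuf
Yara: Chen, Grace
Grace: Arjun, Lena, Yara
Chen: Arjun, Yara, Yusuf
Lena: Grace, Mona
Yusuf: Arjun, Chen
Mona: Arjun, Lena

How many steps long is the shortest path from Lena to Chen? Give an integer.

One shortest route is Lena – Grace – Yara – Chen, which uses 3 edges, and at distance 2 from Lena we only reach {Arjun, Yara}, which does not include Chen. So d(Lena,Chen) = 3.

3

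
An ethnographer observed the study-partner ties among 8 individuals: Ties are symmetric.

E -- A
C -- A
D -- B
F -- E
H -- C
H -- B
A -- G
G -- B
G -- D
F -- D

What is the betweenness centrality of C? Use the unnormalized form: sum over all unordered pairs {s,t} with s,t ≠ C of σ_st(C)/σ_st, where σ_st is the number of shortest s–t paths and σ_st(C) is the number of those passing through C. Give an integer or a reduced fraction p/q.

2

Pairs whose geodesics pass through C — E–H: 1; A–H: 1.
All other pairs contribute 0.
Summing the contributions gives betweenness(C) = 2.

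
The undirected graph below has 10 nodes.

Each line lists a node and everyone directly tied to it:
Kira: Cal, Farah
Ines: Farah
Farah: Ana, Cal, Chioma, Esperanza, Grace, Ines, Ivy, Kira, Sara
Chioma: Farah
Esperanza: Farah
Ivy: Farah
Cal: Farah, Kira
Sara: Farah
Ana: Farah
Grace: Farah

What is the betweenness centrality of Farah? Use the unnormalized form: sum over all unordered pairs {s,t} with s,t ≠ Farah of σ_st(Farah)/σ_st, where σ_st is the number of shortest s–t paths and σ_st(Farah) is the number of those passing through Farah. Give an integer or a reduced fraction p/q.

35

Pairs whose geodesics pass through Farah — Chioma–Ines: 1; Chioma–Esperanza: 1; Chioma–Ana: 1; Chioma–Sara: 1; Chioma–Cal: 1; Chioma–Kira: 1; Chioma–Grace: 1; Chioma–Ivy: 1; Ines–Esperanza: 1; Ines–Ana: 1; Ines–Sara: 1; Ines–Cal: 1; Ines–Kira: 1; Ines–Grace: 1 … (+21 more pairs).
All other pairs contribute 0.
Summing the contributions gives betweenness(Farah) = 35.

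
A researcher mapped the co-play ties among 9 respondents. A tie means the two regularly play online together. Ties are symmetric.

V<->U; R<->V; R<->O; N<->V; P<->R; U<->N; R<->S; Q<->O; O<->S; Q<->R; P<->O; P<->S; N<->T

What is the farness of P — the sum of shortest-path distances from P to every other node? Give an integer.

Distances from P: N:3, O:1, Q:2, R:1, S:1, T:4, U:3, V:2.
Sum = 3 + 1 + 2 + 1 + 1 + 4 + 3 + 2 = 17.

17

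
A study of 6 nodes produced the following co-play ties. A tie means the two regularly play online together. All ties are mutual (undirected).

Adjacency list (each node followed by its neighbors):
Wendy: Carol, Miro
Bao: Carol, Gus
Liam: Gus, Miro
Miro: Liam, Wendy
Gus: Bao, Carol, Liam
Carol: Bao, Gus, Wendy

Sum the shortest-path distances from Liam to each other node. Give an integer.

Distances from Liam: Bao:2, Carol:2, Gus:1, Miro:1, Wendy:2.
Sum = 2 + 2 + 1 + 1 + 2 = 8.

8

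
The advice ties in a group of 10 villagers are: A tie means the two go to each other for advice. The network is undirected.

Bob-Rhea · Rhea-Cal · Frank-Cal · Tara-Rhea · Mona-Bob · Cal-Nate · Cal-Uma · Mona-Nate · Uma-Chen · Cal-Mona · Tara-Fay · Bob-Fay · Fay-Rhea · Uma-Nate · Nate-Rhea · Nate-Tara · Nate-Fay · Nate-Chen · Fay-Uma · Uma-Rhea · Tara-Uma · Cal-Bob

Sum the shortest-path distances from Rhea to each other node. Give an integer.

12

Distances from Rhea: Bob:1, Cal:1, Chen:2, Fay:1, Frank:2, Mona:2, Nate:1, Tara:1, Uma:1.
Sum = 1 + 1 + 2 + 1 + 2 + 2 + 1 + 1 + 1 = 12.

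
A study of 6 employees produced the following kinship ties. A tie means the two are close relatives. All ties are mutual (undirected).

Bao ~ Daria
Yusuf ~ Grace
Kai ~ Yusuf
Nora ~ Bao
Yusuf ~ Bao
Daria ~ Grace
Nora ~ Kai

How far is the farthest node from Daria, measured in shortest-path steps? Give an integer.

Distances from Daria: Bao:1, Grace:1, Kai:3, Nora:2, Yusuf:2.
The largest is 3 (to Kai), so the eccentricity of Daria is 3.

3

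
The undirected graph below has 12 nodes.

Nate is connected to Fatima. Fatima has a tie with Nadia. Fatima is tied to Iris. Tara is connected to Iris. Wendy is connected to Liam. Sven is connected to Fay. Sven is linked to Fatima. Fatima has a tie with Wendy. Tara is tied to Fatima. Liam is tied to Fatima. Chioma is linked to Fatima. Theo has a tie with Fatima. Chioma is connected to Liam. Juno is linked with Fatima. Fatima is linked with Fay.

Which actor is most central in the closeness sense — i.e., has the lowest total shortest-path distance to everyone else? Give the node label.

Farness (sum of distances to all others) for each node — Chioma:20, Fatima:11, Fay:20, Iris:20, Juno:21, Liam:19, Nadia:21, Nate:21, Sven:20, Tara:20, Theo:21, Wendy:20.
The smallest farness is 11, for Fatima, so Fatima has the highest closeness.

Fatima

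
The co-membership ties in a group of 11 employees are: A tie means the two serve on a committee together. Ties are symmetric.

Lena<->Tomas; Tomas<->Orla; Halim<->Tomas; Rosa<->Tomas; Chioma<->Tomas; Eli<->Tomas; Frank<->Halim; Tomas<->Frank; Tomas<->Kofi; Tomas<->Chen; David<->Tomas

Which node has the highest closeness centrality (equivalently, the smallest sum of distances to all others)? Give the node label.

Farness (sum of distances to all others) for each node — Chen:19, Chioma:19, David:19, Eli:19, Frank:18, Halim:18, Kofi:19, Lena:19, Orla:19, Rosa:19, Tomas:10.
The smallest farness is 10, for Tomas, so Tomas has the highest closeness.

Tomas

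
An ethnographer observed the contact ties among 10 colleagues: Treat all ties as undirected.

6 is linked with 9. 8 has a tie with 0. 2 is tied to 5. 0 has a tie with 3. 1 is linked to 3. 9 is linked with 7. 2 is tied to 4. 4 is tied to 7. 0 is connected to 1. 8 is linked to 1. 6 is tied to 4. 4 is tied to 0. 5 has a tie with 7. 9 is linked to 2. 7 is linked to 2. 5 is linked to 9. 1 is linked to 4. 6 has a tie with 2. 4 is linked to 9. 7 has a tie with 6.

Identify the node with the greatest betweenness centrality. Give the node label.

4

Unnormalized betweenness of each node: 0:13/2, 1:13/2, 2:2, 3:0, 4:20, 5:0, 6:0, 7:2, 8:0, 9:2.
4 has the largest value, 20, making it the main broker — the node through which the most shortest paths run.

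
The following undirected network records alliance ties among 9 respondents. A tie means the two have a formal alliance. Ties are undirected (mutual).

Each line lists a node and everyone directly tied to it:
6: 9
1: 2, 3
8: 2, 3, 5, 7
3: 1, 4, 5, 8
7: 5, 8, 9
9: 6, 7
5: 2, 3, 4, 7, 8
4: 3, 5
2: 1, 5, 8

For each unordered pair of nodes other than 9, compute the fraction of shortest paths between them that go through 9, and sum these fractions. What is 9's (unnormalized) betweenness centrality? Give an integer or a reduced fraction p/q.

Pairs whose geodesics pass through 9 — 7–6: 1; 6–1: 4/4; 6–2: 2/2; 6–8: 1; 6–4: 1; 6–5: 1; 6–3: 2/2.
All other pairs contribute 0.
Summing the contributions gives betweenness(9) = 7.

7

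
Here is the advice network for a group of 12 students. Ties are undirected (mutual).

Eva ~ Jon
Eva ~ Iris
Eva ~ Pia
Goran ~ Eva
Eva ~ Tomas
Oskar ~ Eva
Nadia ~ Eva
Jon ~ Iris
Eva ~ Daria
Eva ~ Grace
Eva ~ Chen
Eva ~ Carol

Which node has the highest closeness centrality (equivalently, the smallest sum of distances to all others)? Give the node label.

Eva

Farness (sum of distances to all others) for each node — Carol:21, Chen:21, Daria:21, Eva:11, Goran:21, Grace:21, Iris:20, Jon:20, Nadia:21, Oskar:21, Pia:21, Tomas:21.
The smallest farness is 11, for Eva, so Eva has the highest closeness.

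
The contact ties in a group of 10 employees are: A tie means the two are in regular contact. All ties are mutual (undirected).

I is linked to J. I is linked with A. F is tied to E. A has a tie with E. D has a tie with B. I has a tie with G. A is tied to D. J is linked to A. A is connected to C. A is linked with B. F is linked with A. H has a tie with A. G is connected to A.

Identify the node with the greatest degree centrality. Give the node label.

A

Degrees — A:9, B:2, C:1, D:2, E:2, F:2, G:2, H:1, I:3, J:2.
The maximum is 9, attained only by A.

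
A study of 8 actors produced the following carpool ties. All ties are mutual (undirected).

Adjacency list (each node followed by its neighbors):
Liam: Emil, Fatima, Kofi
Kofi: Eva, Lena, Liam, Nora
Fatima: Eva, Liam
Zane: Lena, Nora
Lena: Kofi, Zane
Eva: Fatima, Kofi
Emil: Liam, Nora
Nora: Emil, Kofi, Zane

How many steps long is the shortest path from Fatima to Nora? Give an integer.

3

One shortest route is Fatima – Liam – Emil – Nora, which uses 3 edges, and at distance 2 from Fatima we only reach {Emil, Kofi}, which does not include Nora. So d(Fatima,Nora) = 3.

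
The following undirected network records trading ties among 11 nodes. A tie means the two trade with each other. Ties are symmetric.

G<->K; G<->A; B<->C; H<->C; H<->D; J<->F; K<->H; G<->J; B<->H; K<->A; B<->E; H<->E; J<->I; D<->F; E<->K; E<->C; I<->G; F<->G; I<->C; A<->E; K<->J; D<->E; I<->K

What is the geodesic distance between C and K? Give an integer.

2

One shortest route is C – E – K, which uses 2 edges, and C and K are not directly tied, so nothing shorter exists. So d(C,K) = 2.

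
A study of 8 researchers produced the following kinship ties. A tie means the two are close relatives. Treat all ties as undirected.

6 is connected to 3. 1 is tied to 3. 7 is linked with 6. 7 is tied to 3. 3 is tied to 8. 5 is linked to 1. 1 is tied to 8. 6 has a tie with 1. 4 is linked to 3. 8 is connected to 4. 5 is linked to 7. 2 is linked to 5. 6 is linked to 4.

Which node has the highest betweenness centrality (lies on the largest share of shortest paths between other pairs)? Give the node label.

5

Unnormalized betweenness of each node: 1:83/15, 2:0, 3:33/10, 4:1/3, 5:19/3, 6:59/30, 7:14/5, 8:11/15.
5 has the largest value, 19/3, making it the main broker — the node through which the most shortest paths run.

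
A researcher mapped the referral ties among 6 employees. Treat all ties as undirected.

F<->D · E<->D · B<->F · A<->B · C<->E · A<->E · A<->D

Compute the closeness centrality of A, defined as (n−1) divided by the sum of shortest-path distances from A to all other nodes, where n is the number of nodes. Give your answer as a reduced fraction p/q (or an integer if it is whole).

5/7

Distances from A: B:1, C:2, D:1, E:1, F:2. Sum = 7.
n = 6, so closeness = 5/7.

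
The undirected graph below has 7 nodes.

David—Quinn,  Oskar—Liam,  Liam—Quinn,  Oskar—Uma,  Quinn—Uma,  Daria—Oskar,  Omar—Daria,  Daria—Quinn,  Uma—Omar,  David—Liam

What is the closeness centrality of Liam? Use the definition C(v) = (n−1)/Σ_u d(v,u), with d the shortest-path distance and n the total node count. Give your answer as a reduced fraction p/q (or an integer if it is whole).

Distances from Liam: Daria:2, David:1, Omar:3, Oskar:1, Quinn:1, Uma:2. Sum = 10.
n = 7, so closeness = 6/10 = 3/5.

3/5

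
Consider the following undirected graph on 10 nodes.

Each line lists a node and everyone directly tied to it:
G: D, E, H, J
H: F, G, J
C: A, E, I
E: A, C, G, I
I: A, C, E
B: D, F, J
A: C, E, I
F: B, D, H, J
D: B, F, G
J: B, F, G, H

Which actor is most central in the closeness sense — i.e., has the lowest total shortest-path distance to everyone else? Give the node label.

Farness (sum of distances to all others) for each node — A:22, B:22, C:22, D:18, E:16, F:21, G:14, H:18, I:22, J:17.
The smallest farness is 14, for G, so G has the highest closeness.

G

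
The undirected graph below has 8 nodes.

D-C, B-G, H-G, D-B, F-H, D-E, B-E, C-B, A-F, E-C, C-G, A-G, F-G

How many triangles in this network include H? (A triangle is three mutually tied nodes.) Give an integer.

H's neighbors: F and G.
Neighbor pairs that are themselves tied: H–F–G. Each forms one triangle with H, for 1 in total.

1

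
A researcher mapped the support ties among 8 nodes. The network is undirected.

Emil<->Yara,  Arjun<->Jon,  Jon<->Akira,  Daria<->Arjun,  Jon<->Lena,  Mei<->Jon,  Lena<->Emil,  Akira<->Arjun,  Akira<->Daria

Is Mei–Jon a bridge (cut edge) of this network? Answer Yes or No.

Without the Mei–Jon edge there is no alternate route between Mei and Jon, so the network disconnects. It is a bridge.

Yes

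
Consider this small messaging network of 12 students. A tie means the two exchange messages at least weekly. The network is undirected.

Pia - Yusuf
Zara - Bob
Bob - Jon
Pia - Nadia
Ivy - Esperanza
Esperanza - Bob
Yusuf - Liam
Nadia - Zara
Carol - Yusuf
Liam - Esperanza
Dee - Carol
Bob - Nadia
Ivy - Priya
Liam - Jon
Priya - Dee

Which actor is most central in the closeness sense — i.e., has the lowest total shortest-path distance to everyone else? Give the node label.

Esperanza

Farness (sum of distances to all others) for each node — Bob:24, Carol:28, Dee:32, Esperanza:22, Ivy:27, Jon:27, Liam:23, Nadia:26, Pia:27, Priya:31, Yusuf:23, Zara:30.
The smallest farness is 22, for Esperanza, so Esperanza has the highest closeness.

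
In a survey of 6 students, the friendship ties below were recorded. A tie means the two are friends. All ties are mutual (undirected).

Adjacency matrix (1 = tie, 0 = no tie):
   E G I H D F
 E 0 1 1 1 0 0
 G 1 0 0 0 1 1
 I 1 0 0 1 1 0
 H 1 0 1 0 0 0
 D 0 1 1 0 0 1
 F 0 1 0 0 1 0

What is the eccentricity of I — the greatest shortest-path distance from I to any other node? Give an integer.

Distances from I: D:1, E:1, F:2, G:2, H:1.
The largest is 2 (to G and F), so the eccentricity of I is 2.

2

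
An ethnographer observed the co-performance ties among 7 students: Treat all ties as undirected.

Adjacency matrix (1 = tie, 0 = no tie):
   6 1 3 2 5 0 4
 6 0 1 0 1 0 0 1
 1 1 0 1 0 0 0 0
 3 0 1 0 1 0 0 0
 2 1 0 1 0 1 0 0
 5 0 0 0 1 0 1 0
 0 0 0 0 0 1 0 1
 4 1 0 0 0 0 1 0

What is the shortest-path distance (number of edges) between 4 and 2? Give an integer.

2

One shortest route is 4 – 6 – 2, which uses 2 edges, and 4 and 2 are not directly tied, so nothing shorter exists. So d(4,2) = 2.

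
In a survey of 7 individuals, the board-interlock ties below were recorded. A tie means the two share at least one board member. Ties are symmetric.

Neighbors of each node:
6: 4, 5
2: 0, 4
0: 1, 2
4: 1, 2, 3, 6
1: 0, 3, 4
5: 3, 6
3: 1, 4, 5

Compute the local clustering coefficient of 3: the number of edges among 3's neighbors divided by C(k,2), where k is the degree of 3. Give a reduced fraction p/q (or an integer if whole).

1/3

3's neighbors: 1, 4, and 5 (k = 3).
Possible neighbor pairs: C(3,2) = 3. Edges among them: 1–4 → e = 1.
Clustering(3) = 1/3.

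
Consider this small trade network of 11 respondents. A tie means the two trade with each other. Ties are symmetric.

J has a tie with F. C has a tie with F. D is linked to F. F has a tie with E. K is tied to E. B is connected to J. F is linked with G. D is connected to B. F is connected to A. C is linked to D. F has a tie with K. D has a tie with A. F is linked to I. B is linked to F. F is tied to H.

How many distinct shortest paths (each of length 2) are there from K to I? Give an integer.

1

The shortest distance is 2, and the only length-2 path is K–F–I. So there is exactly 1 shortest path.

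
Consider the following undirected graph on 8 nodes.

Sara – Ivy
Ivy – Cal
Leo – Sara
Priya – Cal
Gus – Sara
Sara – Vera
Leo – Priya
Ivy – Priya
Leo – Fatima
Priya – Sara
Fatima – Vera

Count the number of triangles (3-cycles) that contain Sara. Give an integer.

2

Sara's neighbors: Gus, Ivy, Leo, Priya, and Vera.
Neighbor pairs that are themselves tied: Sara–Ivy–Priya; Sara–Leo–Priya. Each forms one triangle with Sara, for 2 in total.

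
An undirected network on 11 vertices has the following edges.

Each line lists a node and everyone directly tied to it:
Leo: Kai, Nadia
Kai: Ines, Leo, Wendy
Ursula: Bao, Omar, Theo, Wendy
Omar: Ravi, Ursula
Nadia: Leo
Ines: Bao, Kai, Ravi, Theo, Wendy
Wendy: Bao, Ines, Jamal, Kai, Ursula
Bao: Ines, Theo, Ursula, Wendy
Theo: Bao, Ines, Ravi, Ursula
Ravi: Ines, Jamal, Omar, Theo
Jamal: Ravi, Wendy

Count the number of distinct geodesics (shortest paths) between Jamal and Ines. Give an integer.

The shortest distance is 2. The length-2 paths are: Jamal–Wendy–Ines; Jamal–Ravi–Ines.
That gives 2 distinct shortest paths.

2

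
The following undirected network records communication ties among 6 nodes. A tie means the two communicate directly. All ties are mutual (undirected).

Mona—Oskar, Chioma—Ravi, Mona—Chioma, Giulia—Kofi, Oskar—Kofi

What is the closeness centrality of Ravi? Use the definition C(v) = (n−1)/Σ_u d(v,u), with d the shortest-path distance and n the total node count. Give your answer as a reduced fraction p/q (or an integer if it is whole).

Distances from Ravi: Chioma:1, Giulia:5, Kofi:4, Mona:2, Oskar:3. Sum = 15.
n = 6, so closeness = 5/15 = 1/3.

1/3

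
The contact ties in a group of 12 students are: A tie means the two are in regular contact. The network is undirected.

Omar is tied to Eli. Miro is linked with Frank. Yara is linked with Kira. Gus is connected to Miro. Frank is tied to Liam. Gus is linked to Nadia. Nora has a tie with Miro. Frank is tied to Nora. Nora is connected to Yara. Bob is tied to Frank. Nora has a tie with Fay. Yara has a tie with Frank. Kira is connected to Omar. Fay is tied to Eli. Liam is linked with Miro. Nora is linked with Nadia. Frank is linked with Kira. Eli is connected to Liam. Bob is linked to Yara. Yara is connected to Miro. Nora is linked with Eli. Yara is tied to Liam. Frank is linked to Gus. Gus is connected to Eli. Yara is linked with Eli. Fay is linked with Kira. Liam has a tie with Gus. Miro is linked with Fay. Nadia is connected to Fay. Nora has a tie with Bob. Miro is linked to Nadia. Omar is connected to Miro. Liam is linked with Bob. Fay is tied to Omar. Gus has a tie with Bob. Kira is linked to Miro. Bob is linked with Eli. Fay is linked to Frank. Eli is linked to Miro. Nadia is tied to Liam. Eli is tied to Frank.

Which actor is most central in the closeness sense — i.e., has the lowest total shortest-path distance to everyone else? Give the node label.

Miro

Farness (sum of distances to all others) for each node — Bob:16, Eli:13, Fay:15, Frank:13, Gus:16, Kira:17, Liam:15, Miro:12, Nadia:17, Nora:15, Omar:18, Yara:15.
The smallest farness is 12, for Miro, so Miro has the highest closeness.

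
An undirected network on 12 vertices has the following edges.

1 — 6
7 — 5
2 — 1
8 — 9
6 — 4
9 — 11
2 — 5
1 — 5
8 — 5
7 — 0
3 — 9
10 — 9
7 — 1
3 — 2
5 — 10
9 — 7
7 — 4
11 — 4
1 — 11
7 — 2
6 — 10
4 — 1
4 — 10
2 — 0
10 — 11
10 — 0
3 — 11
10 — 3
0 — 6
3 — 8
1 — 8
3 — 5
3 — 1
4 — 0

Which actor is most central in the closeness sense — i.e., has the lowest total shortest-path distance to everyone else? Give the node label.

Farness (sum of distances to all others) for each node — 0:18, 1:14, 2:17, 3:15, 4:16, 5:16, 6:18, 7:16, 8:19, 9:17, 10:15, 11:17.
The smallest farness is 14, for 1, so 1 has the highest closeness.

1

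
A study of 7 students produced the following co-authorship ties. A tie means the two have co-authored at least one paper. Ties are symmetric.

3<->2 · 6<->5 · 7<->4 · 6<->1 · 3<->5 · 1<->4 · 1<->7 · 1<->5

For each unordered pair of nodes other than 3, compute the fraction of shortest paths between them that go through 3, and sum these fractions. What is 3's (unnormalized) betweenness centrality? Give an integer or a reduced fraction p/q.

Pairs whose geodesics pass through 3 — 6–2: 1; 2–7: 1; 2–1: 1; 2–5: 1; 2–4: 1.
All other pairs contribute 0.
Summing the contributions gives betweenness(3) = 5.

5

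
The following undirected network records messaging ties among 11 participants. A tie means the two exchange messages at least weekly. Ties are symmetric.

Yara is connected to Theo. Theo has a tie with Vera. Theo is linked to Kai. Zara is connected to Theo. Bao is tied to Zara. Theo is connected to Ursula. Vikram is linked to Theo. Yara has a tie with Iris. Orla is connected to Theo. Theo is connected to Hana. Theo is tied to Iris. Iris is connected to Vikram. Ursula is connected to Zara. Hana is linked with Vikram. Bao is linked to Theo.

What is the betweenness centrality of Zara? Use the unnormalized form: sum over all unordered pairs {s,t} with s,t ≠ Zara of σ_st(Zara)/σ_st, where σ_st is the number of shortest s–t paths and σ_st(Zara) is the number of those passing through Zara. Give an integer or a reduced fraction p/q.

1/2

Pairs whose geodesics pass through Zara — Bao–Ursula: 1/2.
All other pairs contribute 0.
Summing the contributions gives betweenness(Zara) = 1/2.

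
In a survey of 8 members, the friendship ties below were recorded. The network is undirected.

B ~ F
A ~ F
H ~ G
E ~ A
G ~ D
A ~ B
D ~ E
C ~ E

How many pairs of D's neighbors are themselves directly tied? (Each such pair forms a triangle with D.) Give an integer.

D's neighbors are E and G, but none of them are tied to each other, so no triangle contains D.

0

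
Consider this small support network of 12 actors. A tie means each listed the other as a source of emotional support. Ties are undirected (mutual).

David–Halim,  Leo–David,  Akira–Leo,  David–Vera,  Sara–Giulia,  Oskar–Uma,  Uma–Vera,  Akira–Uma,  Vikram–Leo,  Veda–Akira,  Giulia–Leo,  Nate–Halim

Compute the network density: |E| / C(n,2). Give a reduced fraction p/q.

There are 12 edges and 12 nodes, so the maximum possible is C(12,2) = 66.
Density = 12/66 = 2/11.

2/11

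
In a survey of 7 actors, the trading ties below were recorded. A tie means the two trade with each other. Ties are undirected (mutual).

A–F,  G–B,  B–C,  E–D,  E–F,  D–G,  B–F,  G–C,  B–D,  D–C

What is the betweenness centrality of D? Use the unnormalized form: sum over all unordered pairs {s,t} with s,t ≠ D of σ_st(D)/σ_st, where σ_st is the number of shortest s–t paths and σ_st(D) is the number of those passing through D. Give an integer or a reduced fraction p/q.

Pairs whose geodesics pass through D — E–C: 1; E–G: 1; E–B: 1/2.
All other pairs contribute 0.
Summing the contributions gives betweenness(D) = 5/2.

5/2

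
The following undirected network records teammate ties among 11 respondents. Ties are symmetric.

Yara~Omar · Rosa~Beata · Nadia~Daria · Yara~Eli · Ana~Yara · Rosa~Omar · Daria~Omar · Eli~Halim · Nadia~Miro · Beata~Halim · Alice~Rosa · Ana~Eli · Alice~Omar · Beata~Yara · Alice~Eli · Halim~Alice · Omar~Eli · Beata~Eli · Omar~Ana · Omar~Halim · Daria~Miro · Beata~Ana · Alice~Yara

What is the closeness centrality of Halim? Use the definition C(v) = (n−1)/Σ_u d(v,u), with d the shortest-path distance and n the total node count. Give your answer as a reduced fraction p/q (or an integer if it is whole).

5/9

Distances from Halim: Alice:1, Ana:2, Beata:1, Daria:2, Eli:1, Miro:3, Nadia:3, Omar:1, Rosa:2, Yara:2. Sum = 18.
n = 11, so closeness = 10/18 = 5/9.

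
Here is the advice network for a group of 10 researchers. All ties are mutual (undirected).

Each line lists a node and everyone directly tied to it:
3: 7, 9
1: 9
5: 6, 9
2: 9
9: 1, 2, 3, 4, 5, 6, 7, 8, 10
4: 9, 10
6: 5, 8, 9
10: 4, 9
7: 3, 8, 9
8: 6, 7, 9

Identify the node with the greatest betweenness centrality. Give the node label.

Unnormalized betweenness of each node: 1:0, 2:0, 3:0, 4:0, 5:0, 6:1/2, 7:1/2, 8:1/2, 9:59/2, 10:0.
9 has the largest value, 59/2, making it the main broker — the node through which the most shortest paths run.

9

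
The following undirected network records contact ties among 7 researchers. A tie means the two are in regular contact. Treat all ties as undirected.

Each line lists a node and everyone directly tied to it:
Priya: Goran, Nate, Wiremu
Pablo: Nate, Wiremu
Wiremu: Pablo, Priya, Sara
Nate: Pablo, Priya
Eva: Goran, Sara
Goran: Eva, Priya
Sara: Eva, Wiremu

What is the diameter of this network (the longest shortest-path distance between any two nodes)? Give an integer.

3

Eccentricity of each node (its greatest distance to any other): Eva:3, Goran:3, Nate:3, Pablo:3, Priya:2, Sara:3, Wiremu:2.
The maximum eccentricity is 3, realized for instance by the pair Pablo–Eva via Pablo – Wiremu – Sara – Eva. So the diameter is 3.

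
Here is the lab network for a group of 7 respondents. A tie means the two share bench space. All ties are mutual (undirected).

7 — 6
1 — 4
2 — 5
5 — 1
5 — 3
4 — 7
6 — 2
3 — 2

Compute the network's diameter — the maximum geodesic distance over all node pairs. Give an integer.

Eccentricity of each node (its greatest distance to any other): 1:3, 2:3, 3:3, 4:3, 5:3, 6:3, 7:3.
The maximum eccentricity is 3, realized for instance by the pair 3–7 via 3 – 2 – 6 – 7. So the diameter is 3.

3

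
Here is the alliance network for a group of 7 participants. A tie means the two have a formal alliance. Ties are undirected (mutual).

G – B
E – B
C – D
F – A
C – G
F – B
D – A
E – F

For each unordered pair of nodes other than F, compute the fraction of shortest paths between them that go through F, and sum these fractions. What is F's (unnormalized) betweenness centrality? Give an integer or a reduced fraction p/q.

4

Pairs whose geodesics pass through F — E–D: 1; E–A: 1; B–D: 1/2; B–A: 1; G–A: 1/2.
All other pairs contribute 0.
Summing the contributions gives betweenness(F) = 4.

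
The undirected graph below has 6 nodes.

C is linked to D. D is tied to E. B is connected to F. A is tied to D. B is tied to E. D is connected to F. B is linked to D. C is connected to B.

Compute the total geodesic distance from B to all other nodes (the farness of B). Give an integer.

6

Distances from B: A:2, C:1, D:1, E:1, F:1.
Sum = 2 + 1 + 1 + 1 + 1 = 6.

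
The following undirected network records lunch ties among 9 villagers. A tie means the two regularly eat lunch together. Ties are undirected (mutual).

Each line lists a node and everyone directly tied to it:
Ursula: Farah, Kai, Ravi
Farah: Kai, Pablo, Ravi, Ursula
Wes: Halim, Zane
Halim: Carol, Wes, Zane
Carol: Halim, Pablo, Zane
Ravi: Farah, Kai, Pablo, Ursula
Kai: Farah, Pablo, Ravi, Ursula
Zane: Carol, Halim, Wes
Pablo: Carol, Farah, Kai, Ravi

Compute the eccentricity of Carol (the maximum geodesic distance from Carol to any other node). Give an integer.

Distances from Carol: Farah:2, Halim:1, Kai:2, Pablo:1, Ravi:2, Ursula:3, Wes:2, Zane:1.
The largest is 3 (to Ursula), so the eccentricity of Carol is 3.

3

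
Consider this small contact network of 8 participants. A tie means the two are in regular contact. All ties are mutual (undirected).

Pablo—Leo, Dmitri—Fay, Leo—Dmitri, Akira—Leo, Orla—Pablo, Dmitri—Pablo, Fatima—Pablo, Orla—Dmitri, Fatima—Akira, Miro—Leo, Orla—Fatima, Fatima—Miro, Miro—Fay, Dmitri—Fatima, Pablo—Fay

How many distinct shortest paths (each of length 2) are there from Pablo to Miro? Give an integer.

The shortest distance is 2. The length-2 paths are: Pablo–Fatima–Miro; Pablo–Leo–Miro; Pablo–Fay–Miro.
That gives 3 distinct shortest paths.

3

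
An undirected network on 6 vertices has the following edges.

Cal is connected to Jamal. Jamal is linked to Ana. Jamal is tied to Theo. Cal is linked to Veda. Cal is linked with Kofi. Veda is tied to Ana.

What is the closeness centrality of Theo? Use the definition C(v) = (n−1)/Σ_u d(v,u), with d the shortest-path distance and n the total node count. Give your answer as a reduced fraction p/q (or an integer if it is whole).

Distances from Theo: Ana:2, Cal:2, Jamal:1, Kofi:3, Veda:3. Sum = 11.
n = 6, so closeness = 5/11.

5/11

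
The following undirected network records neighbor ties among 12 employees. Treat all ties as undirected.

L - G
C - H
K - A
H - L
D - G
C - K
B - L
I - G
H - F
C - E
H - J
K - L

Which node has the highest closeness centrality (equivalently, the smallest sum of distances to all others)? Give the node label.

L

Farness (sum of distances to all others) for each node — A:33, B:29, C:25, D:35, E:35, F:31, G:25, H:21, I:35, J:31, K:23, L:19.
The smallest farness is 19, for L, so L has the highest closeness.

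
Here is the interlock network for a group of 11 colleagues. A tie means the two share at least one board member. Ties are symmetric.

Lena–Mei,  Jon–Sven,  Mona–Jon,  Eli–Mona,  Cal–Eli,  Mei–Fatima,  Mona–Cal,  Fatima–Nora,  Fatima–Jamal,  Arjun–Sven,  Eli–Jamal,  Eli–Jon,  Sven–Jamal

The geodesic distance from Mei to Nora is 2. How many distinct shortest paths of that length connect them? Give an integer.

The shortest distance is 2, and the only length-2 path is Mei–Fatima–Nora. So there is exactly 1 shortest path.

1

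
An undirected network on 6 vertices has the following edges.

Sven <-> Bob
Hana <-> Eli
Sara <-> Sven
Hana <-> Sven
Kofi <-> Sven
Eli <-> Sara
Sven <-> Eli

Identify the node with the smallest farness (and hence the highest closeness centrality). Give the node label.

Sven

Farness (sum of distances to all others) for each node — Bob:9, Eli:7, Hana:8, Kofi:9, Sara:8, Sven:5.
The smallest farness is 5, for Sven, so Sven has the highest closeness.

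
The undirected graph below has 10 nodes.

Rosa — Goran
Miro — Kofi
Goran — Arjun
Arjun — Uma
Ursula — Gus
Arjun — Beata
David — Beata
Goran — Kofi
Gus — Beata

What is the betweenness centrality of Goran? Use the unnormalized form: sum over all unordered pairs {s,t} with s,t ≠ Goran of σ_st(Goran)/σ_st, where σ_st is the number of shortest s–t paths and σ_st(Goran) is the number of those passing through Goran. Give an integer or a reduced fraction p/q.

Pairs whose geodesics pass through Goran — Gus–Rosa: 1; Gus–Miro: 1; Gus–Kofi: 1; Arjun–Rosa: 1; Arjun–Miro: 1; Arjun–Kofi: 1; Rosa–David: 1; Rosa–Uma: 1; Rosa–Miro: 1; Rosa–Beata: 1; Rosa–Kofi: 1; Rosa–Ursula: 1; David–Miro: 1; David–Kofi: 1 … (+6 more pairs).
All other pairs contribute 0.
Summing the contributions gives betweenness(Goran) = 20.

20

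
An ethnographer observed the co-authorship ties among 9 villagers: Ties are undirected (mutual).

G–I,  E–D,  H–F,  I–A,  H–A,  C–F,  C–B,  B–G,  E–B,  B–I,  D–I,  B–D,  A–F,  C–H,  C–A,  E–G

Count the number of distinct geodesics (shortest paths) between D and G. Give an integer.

The shortest distance is 2. The length-2 paths are: D–I–G; D–B–G; D–E–G.
That gives 3 distinct shortest paths.

3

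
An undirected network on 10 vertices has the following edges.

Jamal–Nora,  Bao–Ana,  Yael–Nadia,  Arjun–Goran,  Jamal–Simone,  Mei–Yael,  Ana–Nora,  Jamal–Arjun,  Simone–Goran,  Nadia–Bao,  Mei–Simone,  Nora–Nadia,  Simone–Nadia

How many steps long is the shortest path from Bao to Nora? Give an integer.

One shortest route is Bao – Ana – Nora, which uses 2 edges, and Bao and Nora are not directly tied, so nothing shorter exists. So d(Bao,Nora) = 2.

2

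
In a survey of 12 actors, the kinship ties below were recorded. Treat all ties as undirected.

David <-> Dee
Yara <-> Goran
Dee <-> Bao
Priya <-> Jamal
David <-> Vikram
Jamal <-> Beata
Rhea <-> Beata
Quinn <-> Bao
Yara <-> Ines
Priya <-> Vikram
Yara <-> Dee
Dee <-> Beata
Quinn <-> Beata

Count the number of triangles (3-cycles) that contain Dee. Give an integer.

0

Dee's neighbors are Bao, Beata, David, and Yara, but none of them are tied to each other, so no triangle contains Dee.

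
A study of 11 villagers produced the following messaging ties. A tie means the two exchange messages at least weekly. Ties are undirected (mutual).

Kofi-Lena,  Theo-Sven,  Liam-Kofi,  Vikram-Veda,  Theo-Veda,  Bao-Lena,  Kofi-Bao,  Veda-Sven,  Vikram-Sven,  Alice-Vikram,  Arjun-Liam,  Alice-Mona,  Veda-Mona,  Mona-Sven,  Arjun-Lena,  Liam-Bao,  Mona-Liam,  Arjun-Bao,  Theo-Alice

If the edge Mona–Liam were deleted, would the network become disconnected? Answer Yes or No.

Yes

Without the Mona–Liam edge there is no alternate route between Mona and Liam, so the network disconnects. It is a bridge.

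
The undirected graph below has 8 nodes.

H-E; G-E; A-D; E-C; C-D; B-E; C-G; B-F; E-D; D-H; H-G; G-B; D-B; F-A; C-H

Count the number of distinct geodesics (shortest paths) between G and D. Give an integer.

4

The shortest distance is 2. The length-2 paths are: G–B–D; G–H–D; G–E–D; G–C–D.
That gives 4 distinct shortest paths.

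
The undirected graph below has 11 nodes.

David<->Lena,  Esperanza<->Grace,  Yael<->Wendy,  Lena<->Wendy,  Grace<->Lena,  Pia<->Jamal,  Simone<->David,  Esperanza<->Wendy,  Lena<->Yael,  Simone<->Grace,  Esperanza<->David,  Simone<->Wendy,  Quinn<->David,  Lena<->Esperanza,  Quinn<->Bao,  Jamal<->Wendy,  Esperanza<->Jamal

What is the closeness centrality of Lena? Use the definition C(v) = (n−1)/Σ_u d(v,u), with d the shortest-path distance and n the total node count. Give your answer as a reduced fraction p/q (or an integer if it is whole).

10/17

Distances from Lena: Bao:3, David:1, Esperanza:1, Grace:1, Jamal:2, Pia:3, Quinn:2, Simone:2, Wendy:1, Yael:1. Sum = 17.
n = 11, so closeness = 10/17.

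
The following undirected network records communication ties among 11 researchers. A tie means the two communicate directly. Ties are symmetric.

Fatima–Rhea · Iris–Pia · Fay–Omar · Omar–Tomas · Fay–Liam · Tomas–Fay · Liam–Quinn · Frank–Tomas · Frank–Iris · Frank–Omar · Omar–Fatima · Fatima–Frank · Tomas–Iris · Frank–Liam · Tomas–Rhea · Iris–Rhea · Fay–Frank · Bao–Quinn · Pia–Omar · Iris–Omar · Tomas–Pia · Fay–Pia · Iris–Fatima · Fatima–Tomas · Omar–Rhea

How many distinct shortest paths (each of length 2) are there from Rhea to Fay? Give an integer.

The shortest distance is 2. The length-2 paths are: Rhea–Tomas–Fay; Rhea–Omar–Fay.
That gives 2 distinct shortest paths.

2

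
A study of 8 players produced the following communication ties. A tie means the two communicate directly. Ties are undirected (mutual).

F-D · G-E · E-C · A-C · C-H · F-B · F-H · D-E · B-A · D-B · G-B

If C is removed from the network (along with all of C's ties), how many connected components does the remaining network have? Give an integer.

1

C's neighbors (A, E, and H) remain reachable from one another through other ties, so the rest of the network stays in one piece.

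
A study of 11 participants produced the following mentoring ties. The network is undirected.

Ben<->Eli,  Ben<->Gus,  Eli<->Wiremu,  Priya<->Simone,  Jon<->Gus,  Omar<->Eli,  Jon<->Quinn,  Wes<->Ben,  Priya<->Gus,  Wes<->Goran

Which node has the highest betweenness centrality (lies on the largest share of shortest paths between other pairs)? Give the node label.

Ben

Unnormalized betweenness of each node: Ben:31, Eli:17, Goran:0, Gus:28, Jon:9, Omar:0, Priya:9, Quinn:0, Simone:0, Wes:9, Wiremu:0.
Ben has the largest value, 31, making it the main broker — the node through which the most shortest paths run.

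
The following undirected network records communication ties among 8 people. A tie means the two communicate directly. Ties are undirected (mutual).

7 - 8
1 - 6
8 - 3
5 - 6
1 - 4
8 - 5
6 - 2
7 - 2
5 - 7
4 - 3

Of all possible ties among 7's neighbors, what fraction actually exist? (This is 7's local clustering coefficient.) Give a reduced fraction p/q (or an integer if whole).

7's neighbors: 2, 5, and 8 (k = 3).
Possible neighbor pairs: C(3,2) = 3. Edges among them: 5–8 → e = 1.
Clustering(7) = 1/3.

1/3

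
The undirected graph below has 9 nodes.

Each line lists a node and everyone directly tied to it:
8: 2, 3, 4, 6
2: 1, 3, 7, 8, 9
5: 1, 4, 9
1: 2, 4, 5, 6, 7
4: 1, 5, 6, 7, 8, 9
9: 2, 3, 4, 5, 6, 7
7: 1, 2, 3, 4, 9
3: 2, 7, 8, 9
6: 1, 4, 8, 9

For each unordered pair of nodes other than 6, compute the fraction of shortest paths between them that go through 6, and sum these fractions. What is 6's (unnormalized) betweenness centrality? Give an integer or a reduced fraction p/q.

Pairs whose geodesics pass through 6 — 1–8: 1/3; 1–9: 1/5; 8–9: 1/4.
All other pairs contribute 0.
Summing the contributions gives betweenness(6) = 47/60.

47/60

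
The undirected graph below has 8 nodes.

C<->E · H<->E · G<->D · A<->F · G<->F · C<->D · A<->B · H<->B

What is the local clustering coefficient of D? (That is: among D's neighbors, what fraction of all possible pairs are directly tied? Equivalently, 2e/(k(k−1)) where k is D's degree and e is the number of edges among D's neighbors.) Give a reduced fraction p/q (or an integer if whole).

D's neighbors: C and G (k = 2).
Possible neighbor pairs: C(2,2) = 1. Edges among them: none → e = 0.
Clustering(D) = 0/1.

0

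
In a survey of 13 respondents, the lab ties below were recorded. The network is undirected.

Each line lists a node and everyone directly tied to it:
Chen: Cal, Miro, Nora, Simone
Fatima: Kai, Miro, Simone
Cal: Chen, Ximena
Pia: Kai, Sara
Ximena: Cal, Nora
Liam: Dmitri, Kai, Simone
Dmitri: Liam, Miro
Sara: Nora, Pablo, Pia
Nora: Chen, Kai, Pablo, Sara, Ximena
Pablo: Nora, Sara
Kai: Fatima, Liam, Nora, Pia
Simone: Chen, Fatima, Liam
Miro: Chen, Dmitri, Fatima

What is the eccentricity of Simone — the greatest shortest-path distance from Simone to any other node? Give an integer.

Distances from Simone: Cal:2, Chen:1, Dmitri:2, Fatima:1, Kai:2, Liam:1, Miro:2, Nora:2, Pablo:3, Pia:3, Sara:3, Ximena:3.
The largest is 3 (to Pia, Ximena, Pablo, and Sara), so the eccentricity of Simone is 3.

3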